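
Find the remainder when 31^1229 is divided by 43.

17

Successive squares of 31 mod 43: 31^1≡31, 31^2≡15, 31^4≡10, 31^8≡14, 31^16≡24, 31^32≡17, 31^64≡31, 31^128≡15, 31^256≡10, 31^512≡14, 31^1024≡24.
1229 = 1 + 4 + 8 + 64 + 128 + 1024, so 31^1229 ≡ 31·10·14·31·15·24 ≡ 17 (mod 43).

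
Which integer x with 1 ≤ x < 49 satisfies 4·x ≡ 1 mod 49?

37

4·37 = 148 = 3·49 + 1, so 4⁻¹ ≡ 37 (mod 49).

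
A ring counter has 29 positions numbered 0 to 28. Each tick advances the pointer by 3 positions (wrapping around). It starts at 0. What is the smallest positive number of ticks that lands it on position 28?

19

3⁻¹ ≡ 10 (mod 29) because 3·10 = 30 = 1·29 + 1.
Multiplying both sides by 10: x ≡ 10·28 = 280 ≡ 19 (mod 29).
Check: 3·19 = 57 = 1·29 + 28.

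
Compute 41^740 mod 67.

Square-and-reduce mod 67: 41^1≡41, 41^2≡6, 41^4≡36, 41^8≡23, 41^16≡60, 41^32≡49, 41^64≡56, 41^128≡54, 41^256≡35, 41^512≡19.
740 = 4 + 32 + 64 + 128 + 512, so 41^740 ≡ 36·49·56·54·19 ≡ 10 (mod 67).

10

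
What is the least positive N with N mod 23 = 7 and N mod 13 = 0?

x ≡ 0 (mod 13) gives x ∈ {0, 13, 26, 39, 52, 65, 78, 91, …}.
The first of these with x mod 23 = 7 is 260.

260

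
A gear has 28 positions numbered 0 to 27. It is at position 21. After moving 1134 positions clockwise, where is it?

7

Dividing 1134 by 28 gives quotient 40 and remainder 14.
(21 + 14) mod 28 = 7.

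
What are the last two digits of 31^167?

Successive squares of 31 mod 100: 31^1≡31, 31^2≡61, 31^4≡21, 31^8≡41, 31^16≡81, 31^32≡61, 31^64≡21, 31^128≡41.
Since 167 = 1 + 2 + 4 + 32 + 128 in binary, 31^167 ≡ 31·61·21·61·41 ≡ 11 (mod 100).

11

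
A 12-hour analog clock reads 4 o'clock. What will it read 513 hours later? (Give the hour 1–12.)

1

Dividing 513 by 12 gives quotient 42 and remainder 9.
4 + 9 → 1 on a 12-hour dial.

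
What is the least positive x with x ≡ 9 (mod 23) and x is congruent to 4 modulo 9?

Since 9·18 ≡ 1 (mod 23), take x = 4 + 9·((9−4)·18 mod 23) = 4 + 9·21 = 193.
Check: 193 mod 23 = 9, 193 mod 9 = 4.

193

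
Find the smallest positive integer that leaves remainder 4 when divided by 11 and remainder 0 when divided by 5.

15

Since 5·9 ≡ 1 (mod 11), take x = 0 + 5·((4−0)·9 mod 11) = 0 + 5·3 = 15.
Check: 15 mod 11 = 4, 15 mod 5 = 0.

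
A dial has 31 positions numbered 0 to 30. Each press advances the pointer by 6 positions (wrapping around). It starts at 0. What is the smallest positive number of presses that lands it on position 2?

The inverse of 6 mod 31 is 26 (since 6·26 = 156 ≡ 1).
So x ≡ 26·2 = 52 ≡ 21 (mod 31).
Check: 6·21 = 126 = 4·31 + 2.

21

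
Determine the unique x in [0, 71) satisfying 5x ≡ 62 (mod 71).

55

5⁻¹ ≡ 57 (mod 71) because 5·57 = 285 = 4·71 + 1.
Multiplying both sides by 57: x ≡ 57·62 = 3534 ≡ 55 (mod 71).
Check: 5·55 = 275 = 3·71 + 62.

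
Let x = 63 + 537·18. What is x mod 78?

537·18 = 9666.
9666 mod 78 = 72 (since 123·78 = 9594).
(63 + 72) mod 78 = 57.

57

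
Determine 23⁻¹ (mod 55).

12

55 = 2·23 + 9
23 = 2·9 + 5
9 = 1·5 + 4
5 = 1·4 + 1
4 = 4·1 + 0
Back-substituting gives 23·12 ≡ 1 (mod 55).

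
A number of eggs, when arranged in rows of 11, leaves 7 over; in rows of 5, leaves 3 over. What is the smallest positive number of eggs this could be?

x ≡ 3 (mod 5) gives x ∈ {3, 8, 13, 18}.
The first of these with x mod 11 = 7 is 18.

18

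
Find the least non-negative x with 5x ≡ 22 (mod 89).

5⁻¹ ≡ 18 (mod 89) because 5·18 = 90 = 1·89 + 1.
Multiplying both sides by 18: x ≡ 18·22 = 396 ≡ 40 (mod 89).
Check: 5·40 = 200 = 2·89 + 22.

40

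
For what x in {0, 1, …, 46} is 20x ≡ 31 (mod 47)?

20⁻¹ ≡ 40 (mod 47) because 20·40 = 800 = 17·47 + 1.
So x ≡ 40·31 = 1240 ≡ 18 (mod 47).
Check: 20·18 = 360 = 7·47 + 31.

18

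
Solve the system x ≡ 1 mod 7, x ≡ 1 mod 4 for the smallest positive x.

Since 4·2 ≡ 1 (mod 7), take x = 1 + 4·((1−1)·2 mod 7) = 1 + 4·0 = 1.
Check: 1 mod 7 = 1, 1 mod 4 = 1.

1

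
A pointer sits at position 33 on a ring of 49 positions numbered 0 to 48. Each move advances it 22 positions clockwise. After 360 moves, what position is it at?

15

360·22 = 7920.
7920 − 161·49 = 31, so 7920 ≡ 31 (mod 49).
(33 + 31) mod 49 = 15.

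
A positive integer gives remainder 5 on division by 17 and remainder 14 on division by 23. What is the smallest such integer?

x ≡ 5 (mod 17) gives x ∈ {5, 22, 39, 56, 73, 90, 107, 124, …}.
The first of these with x mod 23 = 14 is 175.

175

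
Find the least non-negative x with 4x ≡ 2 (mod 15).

8

The inverse of 4 mod 15 is 4 (since 4·4 = 16 ≡ 1).
Multiplying both sides by 4: x ≡ 4·2 = 8 ≡ 8 (mod 15).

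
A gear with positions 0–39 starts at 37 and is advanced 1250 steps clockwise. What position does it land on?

Dividing 1250 by 40 gives quotient 31 and remainder 10.
(37 + 10) mod 40 = 7.

7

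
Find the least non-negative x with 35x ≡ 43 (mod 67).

51

35⁻¹ ≡ 23 (mod 67) because 35·23 = 805 = 12·67 + 1.
Multiplying both sides by 23: x ≡ 23·43 = 989 ≡ 51 (mod 67).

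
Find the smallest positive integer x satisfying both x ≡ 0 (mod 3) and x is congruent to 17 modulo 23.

63

Since 23·2 ≡ 1 (mod 3), take x = 17 + 23·((0−17)·2 mod 3) = 17 + 23·2 = 63.
Check: 63 mod 3 = 0, 63 mod 23 = 17.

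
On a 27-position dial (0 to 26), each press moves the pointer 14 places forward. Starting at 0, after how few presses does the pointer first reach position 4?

14⁻¹ ≡ 2 (mod 27) because 14·2 = 28 = 1·27 + 1.
So x ≡ 2·4 = 8 ≡ 8 (mod 27).
Check: 14·8 = 112 = 4·27 + 4.

8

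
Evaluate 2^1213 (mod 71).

29

Successive squares of 2 mod 71: 2^1≡2, 2^2≡4, 2^4≡16, 2^8≡43, 2^16≡3, 2^32≡9, 2^64≡10, 2^128≡29, 2^256≡60, 2^512≡50, 2^1024≡15.
Since 1213 = 1 + 4 + 8 + 16 + 32 + 128 + 1024 in binary, 2^1213 ≡ 2·16·43·3·9·29·15 ≡ 29 (mod 71).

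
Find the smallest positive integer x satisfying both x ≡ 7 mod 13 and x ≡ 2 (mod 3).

20

Since 3·9 ≡ 1 (mod 13), take x = 2 + 3·((7−2)·9 mod 13) = 2 + 3·6 = 20.
Check: 20 mod 13 = 7, 20 mod 3 = 2.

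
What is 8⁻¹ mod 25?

22

8·22 = 176 = 7·25 + 1, so 8⁻¹ ≡ 22 (mod 25).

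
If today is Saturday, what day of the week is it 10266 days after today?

Wednesday

10266 mod 7 = 4 (since 1466·7 = 10262).
Saturday + 4 days → Wednesday.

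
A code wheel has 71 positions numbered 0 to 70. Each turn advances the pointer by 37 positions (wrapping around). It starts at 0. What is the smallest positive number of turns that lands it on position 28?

The inverse of 37 mod 71 is 48 (since 37·48 = 1776 ≡ 1).
Multiplying both sides by 48: x ≡ 48·28 = 1344 ≡ 66 (mod 71).

66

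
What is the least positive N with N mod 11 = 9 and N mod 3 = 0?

9

Since 3·4 ≡ 1 (mod 11), take x = 0 + 3·((9−0)·4 mod 11) = 0 + 3·3 = 9.
Check: 9 mod 11 = 9, 9 mod 3 = 0.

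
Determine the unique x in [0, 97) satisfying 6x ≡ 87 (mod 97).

The inverse of 6 mod 97 is 81 (since 6·81 = 486 ≡ 1).
Multiplying both sides by 81: x ≡ 81·87 = 7047 ≡ 63 (mod 97).
Check: 6·63 = 378 = 3·97 + 87.

63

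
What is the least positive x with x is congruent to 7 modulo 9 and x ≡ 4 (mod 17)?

106

Since 17·8 ≡ 1 (mod 9), take x = 4 + 17·((7−4)·8 mod 9) = 4 + 17·6 = 106.
Check: 106 mod 9 = 7, 106 mod 17 = 4.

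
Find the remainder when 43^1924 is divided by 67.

14

By repeated squaring mod 67: 43^1≡43, 43^2≡40, 43^4≡59, 43^8≡64, 43^16≡9, 43^32≡14, 43^64≡62, 43^128≡25, 43^256≡22, 43^512≡15, 43^1024≡24.
Since 1924 = 4 + 128 + 256 + 512 + 1024 in binary, 43^1924 ≡ 59·25·22·15·24 ≡ 14 (mod 67).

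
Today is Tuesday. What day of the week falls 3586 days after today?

3586 = 512·7 + 2, so 3586 mod 7 = 2.
Tuesday + 2 days → Thursday.

Thursday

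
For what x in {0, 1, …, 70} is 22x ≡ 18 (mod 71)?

22⁻¹ ≡ 42 (mod 71) because 22·42 = 924 = 13·71 + 1.
So x ≡ 42·18 = 756 ≡ 46 (mod 71).

46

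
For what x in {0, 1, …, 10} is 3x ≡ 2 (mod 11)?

8

The inverse of 3 mod 11 is 4 (since 3·4 = 12 ≡ 1).
Multiplying both sides by 4: x ≡ 4·2 = 8 ≡ 8 (mod 11).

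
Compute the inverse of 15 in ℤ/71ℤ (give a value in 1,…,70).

71 = 4·15 + 11
15 = 1·11 + 4
11 = 2·4 + 3
4 = 1·3 + 1
3 = 3·1 + 0
Back-substituting gives 15·19 ≡ 1 (mod 71).

19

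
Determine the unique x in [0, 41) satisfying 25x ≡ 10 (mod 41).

The inverse of 25 mod 41 is 23 (since 25·23 = 575 ≡ 1).
So x ≡ 23·10 = 230 ≡ 25 (mod 41).
Check: 25·25 = 625 = 15·41 + 10.

25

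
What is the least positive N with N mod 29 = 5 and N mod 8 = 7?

x ≡ 7 (mod 8) gives x ∈ {7, 15, 23, 31, 39, 47, 55, 63}.
The first of these with x mod 29 = 5 is 63.

63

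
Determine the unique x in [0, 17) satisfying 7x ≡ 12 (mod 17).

7⁻¹ ≡ 5 (mod 17) because 7·5 = 35 = 2·17 + 1.
So x ≡ 5·12 = 60 ≡ 9 (mod 17).
Check: 7·9 = 63 = 3·17 + 12.

9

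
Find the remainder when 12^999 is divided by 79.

17

By repeated squaring mod 79: 12^1≡12, 12^2≡65, 12^4≡38, 12^8≡22, 12^16≡10, 12^32≡21, 12^64≡46, 12^128≡62, 12^256≡52, 12^512≡18.
999 = 1 + 2 + 4 + 32 + 64 + 128 + 256 + 512, so 12^999 ≡ 12·65·38·21·46·62·52·18 ≡ 17 (mod 79).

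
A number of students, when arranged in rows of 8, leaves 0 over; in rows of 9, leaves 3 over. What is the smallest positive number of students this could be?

x ≡ 0 (mod 8) gives x ∈ {0, 8, 16, 24, 32, 40, 48}.
The first of these with x mod 9 = 3 is 48.

48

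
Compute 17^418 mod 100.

9

Successive squares of 17 mod 100: 17^1≡17, 17^2≡89, 17^4≡21, 17^8≡41, 17^16≡81, 17^32≡61, 17^64≡21, 17^128≡41, 17^256≡81.
Since 418 = 2 + 32 + 128 + 256 in binary, 17^418 ≡ 89·61·41·81 ≡ 9 (mod 100).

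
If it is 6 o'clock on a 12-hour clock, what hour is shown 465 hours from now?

3

465 mod 12 = 9 (since 38·12 = 456).
6 + 9 → 3 on a 12-hour dial.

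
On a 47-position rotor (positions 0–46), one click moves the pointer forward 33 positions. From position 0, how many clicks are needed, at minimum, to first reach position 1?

10

33·10 = 330 = 7·47 + 1, so 33⁻¹ ≡ 10 (mod 47).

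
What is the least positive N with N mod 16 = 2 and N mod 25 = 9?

34

x ≡ 2 (mod 16) gives x ∈ {2, 18, 34}.
The first of these with x mod 25 = 9 is 34.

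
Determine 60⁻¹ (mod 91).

44

60·44 = 2640 = 29·91 + 1, so 60⁻¹ ≡ 44 (mod 91).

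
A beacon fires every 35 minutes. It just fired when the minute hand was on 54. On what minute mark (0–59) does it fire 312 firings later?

54

312·35 = 10920.
Dividing 10920 by 60 gives quotient 182 and remainder 0.
(54 + 0) mod 60 = 54.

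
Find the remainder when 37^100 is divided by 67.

37

Square-and-reduce mod 67: 37^1≡37, 37^2≡29, 37^4≡37, 37^8≡29, 37^16≡37, 37^32≡29, 37^64≡37.
Since 100 = 4 + 32 + 64 in binary, 37^100 ≡ 37·29·37 ≡ 37 (mod 67).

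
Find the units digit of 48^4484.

The units digit of 48^n cycles with period 4: 8, 4, 2, 6, …
4484 mod 4 = 0, so the last digit matches 8^4 = 6.

6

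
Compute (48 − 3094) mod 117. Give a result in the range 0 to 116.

113

3094 − 26·117 = 52, so 3094 ≡ 52 (mod 117).
(48 − 52) mod 117 = 113.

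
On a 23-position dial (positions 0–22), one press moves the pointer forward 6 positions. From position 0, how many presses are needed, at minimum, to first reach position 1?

4

23 = 3·6 + 5
6 = 1·5 + 1
5 = 5·1 + 0
Back-substituting gives 6·4 ≡ 1 (mod 23).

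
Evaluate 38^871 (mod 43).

By repeated squaring mod 43: 38^1≡38, 38^2≡25, 38^4≡23, 38^8≡13, 38^16≡40, 38^32≡9, 38^64≡38, 38^128≡25, 38^256≡23, 38^512≡13.
Since 871 = 1 + 2 + 4 + 32 + 64 + 256 + 512 in binary, 38^871 ≡ 38·25·23·9·38·23·13 ≡ 24 (mod 43).

24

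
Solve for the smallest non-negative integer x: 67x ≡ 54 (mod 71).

22

The inverse of 67 mod 71 is 53 (since 67·53 = 3551 ≡ 1).
So x ≡ 53·54 = 2862 ≡ 22 (mod 71).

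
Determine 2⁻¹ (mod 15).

8

15 = 7·2 + 1
2 = 2·1 + 0
Back-substituting gives 2·8 ≡ 1 (mod 15).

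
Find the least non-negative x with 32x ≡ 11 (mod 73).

The inverse of 32 mod 73 is 16 (since 32·16 = 512 ≡ 1).
So x ≡ 16·11 = 176 ≡ 30 (mod 73).
Check: 32·30 = 960 = 13·73 + 11.

30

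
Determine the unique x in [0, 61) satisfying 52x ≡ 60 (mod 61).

34

The inverse of 52 mod 61 is 27 (since 52·27 = 1404 ≡ 1).
So x ≡ 27·60 = 1620 ≡ 34 (mod 61).
Check: 52·34 = 1768 = 28·61 + 60.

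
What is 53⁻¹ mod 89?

42

53·42 = 2226 = 25·89 + 1, so 53⁻¹ ≡ 42 (mod 89).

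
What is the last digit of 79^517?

9

Powers of 9 mod 10 repeat with period 2: 9, 1.
517 mod 2 = 1, so the last digit matches 9^1 = 9.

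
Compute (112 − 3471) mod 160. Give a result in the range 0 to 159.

3471 = 21·160 + 111, so 3471 mod 160 = 111.
(112 − 111) mod 160 = 1.

1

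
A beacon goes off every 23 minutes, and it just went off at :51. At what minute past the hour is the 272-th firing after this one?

7

272·23 = 6256.
6256 = 104·60 + 16, so 6256 mod 60 = 16.
(51 + 16) mod 60 = 7.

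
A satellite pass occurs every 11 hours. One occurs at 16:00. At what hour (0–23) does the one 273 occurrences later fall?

19

273·11 = 3003.
3003 mod 24 = 3 (since 125·24 = 3000).
(16 + 3) mod 24 = 19.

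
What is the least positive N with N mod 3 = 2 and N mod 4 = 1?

5

Since 4·1 ≡ 1 (mod 3), take x = 1 + 4·((2−1)·1 mod 3) = 1 + 4·1 = 5.
Check: 5 mod 3 = 2, 5 mod 4 = 1.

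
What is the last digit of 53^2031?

7

Powers of 3 mod 10 repeat with period 4: 3, 9, 7, 1.
2031 leaves remainder 3 on division by 4, so 53^2031 ends in 7.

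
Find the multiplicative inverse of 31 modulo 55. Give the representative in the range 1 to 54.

16

55 = 1·31 + 24
31 = 1·24 + 7
24 = 3·7 + 3
7 = 2·3 + 1
3 = 3·1 + 0
Back-substituting gives 31·16 ≡ 1 (mod 55).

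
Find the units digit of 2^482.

Last digits of 2^n: 2, 4, 8, 6 (period 4).
482 leaves remainder 2 on division by 4, so 2^482 ends in 4.

4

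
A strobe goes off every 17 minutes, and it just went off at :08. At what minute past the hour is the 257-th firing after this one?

257·17 = 4369.
Dividing 4369 by 60 gives quotient 72 and remainder 49.
(8 + 49) mod 60 = 57.

57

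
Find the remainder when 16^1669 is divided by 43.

11

Successive squares of 16 mod 43: 16^1≡16, 16^2≡41, 16^4≡4, 16^8≡16, 16^16≡41, 16^32≡4, 16^64≡16, 16^128≡41, 16^256≡4, 16^512≡16, 16^1024≡41.
1669 = 1 + 4 + 128 + 512 + 1024, so 16^1669 ≡ 16·4·41·16·41 ≡ 11 (mod 43).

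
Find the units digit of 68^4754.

The units digit of 68^n cycles with period 4: 8, 4, 2, 6, …
4754 mod 4 = 2, so the last digit matches 8^2 = 4.

4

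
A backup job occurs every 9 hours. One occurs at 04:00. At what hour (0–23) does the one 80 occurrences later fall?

80·9 = 720.
720 − 30·24 = 0, so 720 ≡ 0 (mod 24).
(4 + 0) mod 24 = 4.

4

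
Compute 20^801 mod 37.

Successive squares of 20 mod 37: 20^1≡20, 20^2≡30, 20^4≡12, 20^8≡33, 20^16≡16, 20^32≡34, 20^64≡9, 20^128≡7, 20^256≡12, 20^512≡33.
Since 801 = 1 + 32 + 256 + 512 in binary, 20^801 ≡ 20·34·12·33 ≡ 31 (mod 37).

31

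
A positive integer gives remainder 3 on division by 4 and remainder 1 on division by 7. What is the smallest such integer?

15

x ≡ 3 (mod 4) gives x ∈ {3, 7, 11, 15}.
The first of these with x mod 7 = 1 is 15.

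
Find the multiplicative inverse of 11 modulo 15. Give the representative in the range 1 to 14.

11·11 = 121 = 8·15 + 1, so 11⁻¹ ≡ 11 (mod 15).

11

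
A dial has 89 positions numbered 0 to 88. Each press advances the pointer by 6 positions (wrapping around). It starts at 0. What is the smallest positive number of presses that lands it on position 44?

37

6⁻¹ ≡ 15 (mod 89) because 6·15 = 90 = 1·89 + 1.
So x ≡ 15·44 = 660 ≡ 37 (mod 89).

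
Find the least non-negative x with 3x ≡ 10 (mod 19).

3⁻¹ ≡ 13 (mod 19) because 3·13 = 39 = 2·19 + 1.
So x ≡ 13·10 = 130 ≡ 16 (mod 19).
Check: 3·16 = 48 = 2·19 + 10.

16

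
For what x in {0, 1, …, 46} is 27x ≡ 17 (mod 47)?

25

The inverse of 27 mod 47 is 7 (since 27·7 = 189 ≡ 1).
So x ≡ 7·17 = 119 ≡ 25 (mod 47).
Check: 27·25 = 675 = 14·47 + 17.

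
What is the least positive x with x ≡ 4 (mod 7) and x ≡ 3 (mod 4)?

Since 4·2 ≡ 1 (mod 7), take x = 3 + 4·((4−3)·2 mod 7) = 3 + 4·2 = 11.
Check: 11 mod 7 = 4, 11 mod 4 = 3.

11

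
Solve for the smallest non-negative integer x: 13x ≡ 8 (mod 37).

12

The inverse of 13 mod 37 is 20 (since 13·20 = 260 ≡ 1).
Multiplying both sides by 20: x ≡ 20·8 = 160 ≡ 12 (mod 37).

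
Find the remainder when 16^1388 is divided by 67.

55

By repeated squaring mod 67: 16^1≡16, 16^2≡55, 16^4≡10, 16^8≡33, 16^16≡17, 16^32≡21, 16^64≡39, 16^128≡47, 16^256≡65, 16^512≡4, 16^1024≡16.
Since 1388 = 4 + 8 + 32 + 64 + 256 + 1024 in binary, 16^1388 ≡ 10·33·21·39·65·16 ≡ 55 (mod 67).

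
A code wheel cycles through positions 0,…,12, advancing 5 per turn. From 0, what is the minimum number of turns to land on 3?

11

The inverse of 5 mod 13 is 8 (since 5·8 = 40 ≡ 1).
So x ≡ 8·3 = 24 ≡ 11 (mod 13).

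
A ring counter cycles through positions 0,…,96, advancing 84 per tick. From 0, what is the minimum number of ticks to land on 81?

The inverse of 84 mod 97 is 82 (since 84·82 = 6888 ≡ 1).
Multiplying both sides by 82: x ≡ 82·81 = 6642 ≡ 46 (mod 97).
Check: 84·46 = 3864 = 39·97 + 81.

46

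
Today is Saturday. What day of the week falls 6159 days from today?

Friday

Dividing 6159 by 7 gives quotient 879 and remainder 6.
Saturday + 6 days → Friday.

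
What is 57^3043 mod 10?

The units digit of 57^n cycles with period 4: 7, 9, 3, 1, …
3043 mod 4 = 3, so the last digit matches 7^3 = 3.

3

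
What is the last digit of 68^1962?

4

Last digits of 8^n: 8, 4, 2, 6 (period 4).
1962 leaves remainder 2 on division by 4, so 68^1962 ends in 4.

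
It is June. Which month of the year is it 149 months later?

149 = 12·12 + 5, so 149 mod 12 = 5.
June + 5 months → November.

November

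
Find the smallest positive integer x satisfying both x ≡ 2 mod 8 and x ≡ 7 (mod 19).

26

Since 19·3 ≡ 1 (mod 8), take x = 7 + 19·((2−7)·3 mod 8) = 7 + 19·1 = 26.
Check: 26 mod 8 = 2, 26 mod 19 = 7.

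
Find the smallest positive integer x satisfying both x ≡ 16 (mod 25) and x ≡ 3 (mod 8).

91

x ≡ 3 (mod 8) gives x ∈ {3, 11, 19, 27, 35, 43, 51, 59, …}.
The first of these with x mod 25 = 16 is 91.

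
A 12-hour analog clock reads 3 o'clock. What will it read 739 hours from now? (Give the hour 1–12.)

739 = 61·12 + 7, so 739 mod 12 = 7.
3 + 7 → 10 on a 12-hour dial.

10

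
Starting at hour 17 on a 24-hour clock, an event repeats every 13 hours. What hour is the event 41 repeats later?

22

41·13 = 533.
Dividing 533 by 24 gives quotient 22 and remainder 5.
(17 + 5) mod 24 = 22.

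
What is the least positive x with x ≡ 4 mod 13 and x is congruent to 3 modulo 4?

Since 4·10 ≡ 1 (mod 13), take x = 3 + 4·((4−3)·10 mod 13) = 3 + 4·10 = 43.
Check: 43 mod 13 = 4, 43 mod 4 = 3.

43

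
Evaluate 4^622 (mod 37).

33

Successive squares of 4 mod 37: 4^1≡4, 4^2≡16, 4^4≡34, 4^8≡9, 4^16≡7, 4^32≡12, 4^64≡33, 4^128≡16, 4^256≡34, 4^512≡9.
622 = 2 + 4 + 8 + 32 + 64 + 512, so 4^622 ≡ 16·34·9·12·33·9 ≡ 33 (mod 37).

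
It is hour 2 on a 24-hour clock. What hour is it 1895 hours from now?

1

1895 = 78·24 + 23, so 1895 mod 24 = 23.
(2 + 23) mod 24 = 1.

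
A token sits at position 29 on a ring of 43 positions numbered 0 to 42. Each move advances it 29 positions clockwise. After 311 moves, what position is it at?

18

311·29 = 9019.
9019 − 209·43 = 32, so 9019 ≡ 32 (mod 43).
(29 + 32) mod 43 = 18.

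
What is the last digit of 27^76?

Last digits of 7^n: 7, 9, 3, 1 (period 4).
76 leaves remainder 0 on division by 4, so 27^76 ends in 1.

1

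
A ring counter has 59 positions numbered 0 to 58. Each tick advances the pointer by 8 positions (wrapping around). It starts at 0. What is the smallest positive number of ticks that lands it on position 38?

8⁻¹ ≡ 37 (mod 59) because 8·37 = 296 = 5·59 + 1.
So x ≡ 37·38 = 1406 ≡ 49 (mod 59).

49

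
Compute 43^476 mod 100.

1

By repeated squaring mod 100: 43^1≡43, 43^2≡49, 43^4≡1, 43^8≡1, 43^16≡1, 43^32≡1, 43^64≡1, 43^128≡1, 43^256≡1.
476 = 4 + 8 + 16 + 64 + 128 + 256, so 43^476 ≡ 1·1·1·1·1·1 ≡ 1 (mod 100).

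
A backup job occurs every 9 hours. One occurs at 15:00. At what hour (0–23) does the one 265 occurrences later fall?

0

265·9 = 2385.
2385 mod 24 = 9 (since 99·24 = 2376).
(15 + 9) mod 24 = 0.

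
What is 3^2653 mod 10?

3

Last digits of 3^n: 3, 9, 7, 1 (period 4).
2653 leaves remainder 1 on division by 4, so 3^2653 ends in 3.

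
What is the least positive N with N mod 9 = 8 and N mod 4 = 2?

x ≡ 2 (mod 4) gives x ∈ {2, 6, 10, 14, 18, 22, 26}.
The first of these with x mod 9 = 8 is 26.

26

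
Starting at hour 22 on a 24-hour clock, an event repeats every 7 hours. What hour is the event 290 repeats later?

290·7 = 2030.
2030 − 84·24 = 14, so 2030 ≡ 14 (mod 24).
(22 + 14) mod 24 = 12.

12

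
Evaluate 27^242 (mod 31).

16

Successive squares of 27 mod 31: 27^1≡27, 27^2≡16, 27^4≡8, 27^8≡2, 27^16≡4, 27^32≡16, 27^64≡8, 27^128≡2.
242 = 2 + 16 + 32 + 64 + 128, so 27^242 ≡ 16·4·16·8·2 ≡ 16 (mod 31).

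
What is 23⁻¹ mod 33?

33 = 1·23 + 10
23 = 2·10 + 3
10 = 3·3 + 1
3 = 3·1 + 0
Back-substituting gives 23·23 ≡ 1 (mod 33).

23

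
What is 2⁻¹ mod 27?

27 = 13·2 + 1
2 = 2·1 + 0
Back-substituting gives 2·14 ≡ 1 (mod 27).

14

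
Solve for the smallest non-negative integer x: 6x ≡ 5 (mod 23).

20

The inverse of 6 mod 23 is 4 (since 6·4 = 24 ≡ 1).
So x ≡ 4·5 = 20 ≡ 20 (mod 23).
Check: 6·20 = 120 = 5·23 + 5.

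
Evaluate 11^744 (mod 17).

16

Square-and-reduce mod 17: 11^1≡11, 11^2≡2, 11^4≡4, 11^8≡16, 11^16≡1, 11^32≡1, 11^64≡1, 11^128≡1, 11^256≡1, 11^512≡1.
Since 744 = 8 + 32 + 64 + 128 + 512 in binary, 11^744 ≡ 16·1·1·1·1 ≡ 16 (mod 17).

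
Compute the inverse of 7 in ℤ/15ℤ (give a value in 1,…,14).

15 = 2·7 + 1
7 = 7·1 + 0
Back-substituting gives 7·13 ≡ 1 (mod 15).

13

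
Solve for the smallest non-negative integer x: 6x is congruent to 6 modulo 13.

The inverse of 6 mod 13 is 11 (since 6·11 = 66 ≡ 1).
Multiplying both sides by 11: x ≡ 11·6 = 66 ≡ 1 (mod 13).

1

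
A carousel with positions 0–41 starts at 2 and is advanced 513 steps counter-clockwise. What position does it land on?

35

513 = 12·42 + 9, so 513 mod 42 = 9.
(2 − 9) mod 42 = 35.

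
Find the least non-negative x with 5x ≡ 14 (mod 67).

43

5⁻¹ ≡ 27 (mod 67) because 5·27 = 135 = 2·67 + 1.
So x ≡ 27·14 = 378 ≡ 43 (mod 67).
Check: 5·43 = 215 = 3·67 + 14.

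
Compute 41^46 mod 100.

Successive squares of 41 mod 100: 41^1≡41, 41^2≡81, 41^4≡61, 41^8≡21, 41^16≡41, 41^32≡81.
46 = 2 + 4 + 8 + 32, so 41^46 ≡ 81·61·21·81 ≡ 41 (mod 100).

41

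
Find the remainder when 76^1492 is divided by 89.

11

Successive squares of 76 mod 89: 76^1≡76, 76^2≡80, 76^4≡81, 76^8≡64, 76^16≡2, 76^32≡4, 76^64≡16, 76^128≡78, 76^256≡32, 76^512≡45, 76^1024≡67.
Since 1492 = 4 + 16 + 64 + 128 + 256 + 1024 in binary, 76^1492 ≡ 81·2·16·78·32·67 ≡ 11 (mod 89).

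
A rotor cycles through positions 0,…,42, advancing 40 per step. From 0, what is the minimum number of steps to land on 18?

The inverse of 40 mod 43 is 14 (since 40·14 = 560 ≡ 1).
So x ≡ 14·18 = 252 ≡ 37 (mod 43).

37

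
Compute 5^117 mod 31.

1

Successive squares of 5 mod 31: 5^1≡5, 5^2≡25, 5^4≡5, 5^8≡25, 5^16≡5, 5^32≡25, 5^64≡5.
117 = 1 + 4 + 16 + 32 + 64, so 5^117 ≡ 5·5·5·25·5 ≡ 1 (mod 31).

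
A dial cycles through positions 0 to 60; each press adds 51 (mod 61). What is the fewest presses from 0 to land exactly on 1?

6

61 = 1·51 + 10
51 = 5·10 + 1
10 = 10·1 + 0
Back-substituting gives 51·6 ≡ 1 (mod 61).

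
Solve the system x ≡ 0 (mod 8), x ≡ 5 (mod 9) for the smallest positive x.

32

Since 9·1 ≡ 1 (mod 8), take x = 5 + 9·((0−5)·1 mod 8) = 5 + 9·3 = 32.
Check: 32 mod 8 = 0, 32 mod 9 = 5.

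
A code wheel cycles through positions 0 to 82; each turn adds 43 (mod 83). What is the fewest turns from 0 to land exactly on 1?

83 = 1·43 + 40
43 = 1·40 + 3
40 = 13·3 + 1
3 = 3·1 + 0
Back-substituting gives 43·56 ≡ 1 (mod 83).

56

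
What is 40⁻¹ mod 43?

43 = 1·40 + 3
40 = 13·3 + 1
3 = 3·1 + 0
Back-substituting gives 40·14 ≡ 1 (mod 43).

14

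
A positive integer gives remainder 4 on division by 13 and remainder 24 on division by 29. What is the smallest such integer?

82

x ≡ 4 (mod 13) gives x ∈ {4, 17, 30, 43, 56, 69, 82}.
The first of these with x mod 29 = 24 is 82.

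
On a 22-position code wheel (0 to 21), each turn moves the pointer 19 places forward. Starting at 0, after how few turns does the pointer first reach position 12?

The inverse of 19 mod 22 is 7 (since 19·7 = 133 ≡ 1).
Multiplying both sides by 7: x ≡ 7·12 = 84 ≡ 18 (mod 22).

18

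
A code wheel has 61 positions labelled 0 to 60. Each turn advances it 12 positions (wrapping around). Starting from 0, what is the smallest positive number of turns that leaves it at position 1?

56

12·56 = 672 = 11·61 + 1, so 12⁻¹ ≡ 56 (mod 61).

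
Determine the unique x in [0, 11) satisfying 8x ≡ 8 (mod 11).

1

8⁻¹ ≡ 7 (mod 11) because 8·7 = 56 = 5·11 + 1.
Multiplying both sides by 7: x ≡ 7·8 = 56 ≡ 1 (mod 11).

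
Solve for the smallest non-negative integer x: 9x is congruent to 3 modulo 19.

The inverse of 9 mod 19 is 17 (since 9·17 = 153 ≡ 1).
So x ≡ 17·3 = 51 ≡ 13 (mod 19).
Check: 9·13 = 117 = 6·19 + 3.

13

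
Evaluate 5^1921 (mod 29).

9

Square-and-reduce mod 29: 5^1≡5, 5^2≡25, 5^4≡16, 5^8≡24, 5^16≡25, 5^32≡16, 5^64≡24, 5^128≡25, 5^256≡16, 5^512≡24, 5^1024≡25.
1921 = 1 + 128 + 256 + 512 + 1024, so 5^1921 ≡ 5·25·16·24·25 ≡ 9 (mod 29).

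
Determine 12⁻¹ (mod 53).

53 = 4·12 + 5
12 = 2·5 + 2
5 = 2·2 + 1
2 = 2·1 + 0
Back-substituting gives 12·31 ≡ 1 (mod 53).

31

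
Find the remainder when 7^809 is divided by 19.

11

Square-and-reduce mod 19: 7^1≡7, 7^2≡11, 7^4≡7, 7^8≡11, 7^16≡7, 7^32≡11, 7^64≡7, 7^128≡11, 7^256≡7, 7^512≡11.
Since 809 = 1 + 8 + 32 + 256 + 512 in binary, 7^809 ≡ 7·11·11·7·11 ≡ 11 (mod 19).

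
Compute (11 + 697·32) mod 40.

697·32 = 22304.
22304 = 557·40 + 24, so 22304 mod 40 = 24.
(11 + 24) mod 40 = 35.

35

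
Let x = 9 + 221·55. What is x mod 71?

221·55 = 12155.
12155 − 171·71 = 14, so 12155 ≡ 14 (mod 71).
(9 + 14) mod 71 = 23.

23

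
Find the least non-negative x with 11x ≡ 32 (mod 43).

11⁻¹ ≡ 4 (mod 43) because 11·4 = 44 = 1·43 + 1.
Multiplying both sides by 4: x ≡ 4·32 = 128 ≡ 42 (mod 43).

42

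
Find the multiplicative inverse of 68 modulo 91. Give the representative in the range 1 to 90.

91 = 1·68 + 23
68 = 2·23 + 22
23 = 1·22 + 1
22 = 22·1 + 0
Back-substituting gives 68·87 ≡ 1 (mod 91).

87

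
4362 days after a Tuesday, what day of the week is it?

Wednesday

4362 mod 7 = 1 (since 623·7 = 4361).
Tuesday + 1 day → Wednesday.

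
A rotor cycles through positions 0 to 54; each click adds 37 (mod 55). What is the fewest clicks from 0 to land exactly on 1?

37·3 = 111 = 2·55 + 1, so 37⁻¹ ≡ 3 (mod 55).

3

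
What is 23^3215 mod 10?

7

Last digits of 3^n: 3, 9, 7, 1 (period 4).
3215 mod 4 = 3, so the last digit matches 3^3 = 7.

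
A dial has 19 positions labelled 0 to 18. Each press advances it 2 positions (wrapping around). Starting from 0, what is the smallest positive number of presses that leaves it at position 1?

10

19 = 9·2 + 1
2 = 2·1 + 0
Back-substituting gives 2·10 ≡ 1 (mod 19).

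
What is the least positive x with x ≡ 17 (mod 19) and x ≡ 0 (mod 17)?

x ≡ 0 (mod 17) gives x ∈ {0, 17}.
The first of these with x mod 19 = 17 is 17.

17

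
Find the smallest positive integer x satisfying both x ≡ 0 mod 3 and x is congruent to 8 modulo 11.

x ≡ 0 (mod 3) gives x ∈ {0, 3, 6, 9, 12, 15, 18, 21, …}.
The first of these with x mod 11 = 8 is 30.

30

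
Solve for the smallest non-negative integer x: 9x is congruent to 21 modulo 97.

The inverse of 9 mod 97 is 54 (since 9·54 = 486 ≡ 1).
So x ≡ 54·21 = 1134 ≡ 67 (mod 97).
Check: 9·67 = 603 = 6·97 + 21.

67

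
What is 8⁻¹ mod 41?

36

41 = 5·8 + 1
8 = 8·1 + 0
Back-substituting gives 8·36 ≡ 1 (mod 41).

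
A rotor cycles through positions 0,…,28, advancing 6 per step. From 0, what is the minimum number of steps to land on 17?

6⁻¹ ≡ 5 (mod 29) because 6·5 = 30 = 1·29 + 1.
Multiplying both sides by 5: x ≡ 5·17 = 85 ≡ 27 (mod 29).
Check: 6·27 = 162 = 5·29 + 17.

27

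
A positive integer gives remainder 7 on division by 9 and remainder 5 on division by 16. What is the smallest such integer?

Since 16·4 ≡ 1 (mod 9), take x = 5 + 16·((7−5)·4 mod 9) = 5 + 16·8 = 133.
Check: 133 mod 9 = 7, 133 mod 16 = 5.

133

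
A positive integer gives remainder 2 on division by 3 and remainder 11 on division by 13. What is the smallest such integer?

Since 13·1 ≡ 1 (mod 3), take x = 11 + 13·((2−11)·1 mod 3) = 11 + 13·0 = 11.
Check: 11 mod 3 = 2, 11 mod 13 = 11.

11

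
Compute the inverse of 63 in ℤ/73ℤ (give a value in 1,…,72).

63·51 = 3213 = 44·73 + 1, so 63⁻¹ ≡ 51 (mod 73).

51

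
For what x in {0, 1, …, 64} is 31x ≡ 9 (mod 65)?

31⁻¹ ≡ 21 (mod 65) because 31·21 = 651 = 10·65 + 1.
Multiplying both sides by 21: x ≡ 21·9 = 189 ≡ 59 (mod 65).

59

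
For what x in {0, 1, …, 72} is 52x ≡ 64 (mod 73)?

63

52⁻¹ ≡ 66 (mod 73) because 52·66 = 3432 = 47·73 + 1.
Multiplying both sides by 66: x ≡ 66·64 = 4224 ≡ 63 (mod 73).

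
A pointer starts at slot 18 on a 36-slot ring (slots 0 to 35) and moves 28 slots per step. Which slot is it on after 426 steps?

426·28 = 11928.
11928 mod 36 = 12 (since 331·36 = 11916).
(18 + 12) mod 36 = 30.

30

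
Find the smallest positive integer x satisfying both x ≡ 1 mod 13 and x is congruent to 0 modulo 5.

40

Since 5·8 ≡ 1 (mod 13), take x = 0 + 5·((1−0)·8 mod 13) = 0 + 5·8 = 40.
Check: 40 mod 13 = 1, 40 mod 5 = 0.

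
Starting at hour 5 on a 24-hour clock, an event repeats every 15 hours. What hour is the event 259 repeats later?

259·15 = 3885.
3885 mod 24 = 21 (since 161·24 = 3864).
(5 + 21) mod 24 = 2.

2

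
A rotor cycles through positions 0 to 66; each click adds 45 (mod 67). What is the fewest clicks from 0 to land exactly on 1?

67 = 1·45 + 22
45 = 2·22 + 1
22 = 22·1 + 0
Back-substituting gives 45·3 ≡ 1 (mod 67).

3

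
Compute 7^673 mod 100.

By repeated squaring mod 100: 7^1≡7, 7^2≡49, 7^4≡1, 7^8≡1, 7^16≡1, 7^32≡1, 7^64≡1, 7^128≡1, 7^256≡1, 7^512≡1.
673 = 1 + 32 + 128 + 512, so 7^673 ≡ 7·1·1·1 ≡ 7 (mod 100).

7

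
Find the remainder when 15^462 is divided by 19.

7

By repeated squaring mod 19: 15^1≡15, 15^2≡16, 15^4≡9, 15^8≡5, 15^16≡6, 15^32≡17, 15^64≡4, 15^128≡16, 15^256≡9.
462 = 2 + 4 + 8 + 64 + 128 + 256, so 15^462 ≡ 16·9·5·4·16·9 ≡ 7 (mod 19).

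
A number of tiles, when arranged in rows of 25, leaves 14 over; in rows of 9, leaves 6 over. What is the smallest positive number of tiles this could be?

x ≡ 6 (mod 9) gives x ∈ {6, 15, 24, 33, 42, 51, 60, 69, …}.
The first of these with x mod 25 = 14 is 114.

114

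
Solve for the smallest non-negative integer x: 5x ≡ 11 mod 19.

The inverse of 5 mod 19 is 4 (since 5·4 = 20 ≡ 1).
So x ≡ 4·11 = 44 ≡ 6 (mod 19).

6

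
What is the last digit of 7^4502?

9

The units digit of 7^n cycles with period 4: 7, 9, 3, 1, …
4502 leaves remainder 2 on division by 4, so 7^4502 ends in 9.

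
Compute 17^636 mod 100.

81

Square-and-reduce mod 100: 17^1≡17, 17^2≡89, 17^4≡21, 17^8≡41, 17^16≡81, 17^32≡61, 17^64≡21, 17^128≡41, 17^256≡81, 17^512≡61.
636 = 4 + 8 + 16 + 32 + 64 + 512, so 17^636 ≡ 21·41·81·61·21·61 ≡ 81 (mod 100).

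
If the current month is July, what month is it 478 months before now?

September

478 = 39·12 + 10, so 478 mod 12 = 10.
July − 10 months → September.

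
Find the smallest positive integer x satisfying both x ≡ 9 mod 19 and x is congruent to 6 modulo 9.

123

x ≡ 6 (mod 9) gives x ∈ {6, 15, 24, 33, 42, 51, 60, 69, …}.
The first of these with x mod 19 = 9 is 123.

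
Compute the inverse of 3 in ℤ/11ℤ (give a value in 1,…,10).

3·4 = 12 = 1·11 + 1, so 3⁻¹ ≡ 4 (mod 11).

4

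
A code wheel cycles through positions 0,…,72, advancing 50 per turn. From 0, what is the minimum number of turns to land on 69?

70

50⁻¹ ≡ 19 (mod 73) because 50·19 = 950 = 13·73 + 1.
Multiplying both sides by 19: x ≡ 19·69 = 1311 ≡ 70 (mod 73).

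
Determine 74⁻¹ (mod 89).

83

89 = 1·74 + 15
74 = 4·15 + 14
15 = 1·14 + 1
14 = 14·1 + 0
Back-substituting gives 74·83 ≡ 1 (mod 89).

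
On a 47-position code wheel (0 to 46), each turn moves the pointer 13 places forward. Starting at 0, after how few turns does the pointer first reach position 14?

30

The inverse of 13 mod 47 is 29 (since 13·29 = 377 ≡ 1).
Multiplying both sides by 29: x ≡ 29·14 = 406 ≡ 30 (mod 47).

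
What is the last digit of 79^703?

Powers of 9 mod 10 repeat with period 2: 9, 1.
703 leaves remainder 1 on division by 2, so 79^703 ends in 9.

9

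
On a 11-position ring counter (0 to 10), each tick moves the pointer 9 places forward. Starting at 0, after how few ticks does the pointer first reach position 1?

5

9⁻¹ ≡ 5 (mod 11) because 9·5 = 45 = 4·11 + 1.
So x ≡ 5·1 = 5 ≡ 5 (mod 11).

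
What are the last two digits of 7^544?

By repeated squaring mod 100: 7^1≡7, 7^2≡49, 7^4≡1, 7^8≡1, 7^16≡1, 7^32≡1, 7^64≡1, 7^128≡1, 7^256≡1, 7^512≡1.
544 = 32 + 512, so 7^544 ≡ 1·1 ≡ 1 (mod 100).

01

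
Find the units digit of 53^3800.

1

Powers of 3 mod 10 repeat with period 4: 3, 9, 7, 1.
3800 leaves remainder 0 on division by 4, so 53^3800 ends in 1.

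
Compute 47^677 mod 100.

87

By repeated squaring mod 100: 47^1≡47, 47^2≡9, 47^4≡81, 47^8≡61, 47^16≡21, 47^32≡41, 47^64≡81, 47^128≡61, 47^256≡21, 47^512≡41.
677 = 1 + 4 + 32 + 128 + 512, so 47^677 ≡ 47·81·41·61·41 ≡ 87 (mod 100).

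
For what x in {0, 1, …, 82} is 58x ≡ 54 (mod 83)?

58⁻¹ ≡ 73 (mod 83) because 58·73 = 4234 = 51·83 + 1.
So x ≡ 73·54 = 3942 ≡ 41 (mod 83).

41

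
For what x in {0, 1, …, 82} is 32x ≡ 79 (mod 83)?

31

32⁻¹ ≡ 13 (mod 83) because 32·13 = 416 = 5·83 + 1.
Multiplying both sides by 13: x ≡ 13·79 = 1027 ≡ 31 (mod 83).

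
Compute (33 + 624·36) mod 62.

624·36 = 22464.
Dividing 22464 by 62 gives quotient 362 and remainder 20.
(33 + 20) mod 62 = 53.

53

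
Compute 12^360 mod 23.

8

By repeated squaring mod 23: 12^1≡12, 12^2≡6, 12^4≡13, 12^8≡8, 12^16≡18, 12^32≡2, 12^64≡4, 12^128≡16, 12^256≡3.
360 = 8 + 32 + 64 + 256, so 12^360 ≡ 8·2·4·3 ≡ 8 (mod 23).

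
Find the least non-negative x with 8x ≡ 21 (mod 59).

10

The inverse of 8 mod 59 is 37 (since 8·37 = 296 ≡ 1).
So x ≡ 37·21 = 777 ≡ 10 (mod 59).
Check: 8·10 = 80 = 1·59 + 21.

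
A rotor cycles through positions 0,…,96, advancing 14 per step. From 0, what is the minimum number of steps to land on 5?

14⁻¹ ≡ 7 (mod 97) because 14·7 = 98 = 1·97 + 1.
Multiplying both sides by 7: x ≡ 7·5 = 35 ≡ 35 (mod 97).

35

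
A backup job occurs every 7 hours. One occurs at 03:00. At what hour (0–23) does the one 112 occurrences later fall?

19

112·7 = 784.
784 − 32·24 = 16, so 784 ≡ 16 (mod 24).
(3 + 16) mod 24 = 19.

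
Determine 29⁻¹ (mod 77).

8

29·8 = 232 = 3·77 + 1, so 29⁻¹ ≡ 8 (mod 77).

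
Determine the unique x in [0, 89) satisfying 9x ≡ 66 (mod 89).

The inverse of 9 mod 89 is 10 (since 9·10 = 90 ≡ 1).
So x ≡ 10·66 = 660 ≡ 37 (mod 89).

37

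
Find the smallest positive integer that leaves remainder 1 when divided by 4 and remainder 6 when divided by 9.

33

Since 9·1 ≡ 1 (mod 4), take x = 6 + 9·((1−6)·1 mod 4) = 6 + 9·3 = 33.
Check: 33 mod 4 = 1, 33 mod 9 = 6.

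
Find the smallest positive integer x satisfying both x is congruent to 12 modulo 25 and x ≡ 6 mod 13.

x ≡ 6 (mod 13) gives x ∈ {6, 19, 32, 45, 58, 71, 84, 97, …}.
The first of these with x mod 25 = 12 is 162.

162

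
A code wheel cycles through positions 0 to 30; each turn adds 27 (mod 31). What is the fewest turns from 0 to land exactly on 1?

27·23 = 621 = 20·31 + 1, so 27⁻¹ ≡ 23 (mod 31).

23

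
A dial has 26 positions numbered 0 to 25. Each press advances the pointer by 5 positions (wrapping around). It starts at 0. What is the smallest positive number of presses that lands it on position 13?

5⁻¹ ≡ 21 (mod 26) because 5·21 = 105 = 4·26 + 1.
Multiplying both sides by 21: x ≡ 21·13 = 273 ≡ 13 (mod 26).
Check: 5·13 = 65 = 2·26 + 13.

13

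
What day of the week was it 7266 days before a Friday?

7266 = 1038·7 + 0, so 7266 mod 7 = 0.
Friday − 0 days → Friday.

Friday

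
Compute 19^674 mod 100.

21

By repeated squaring mod 100: 19^1≡19, 19^2≡61, 19^4≡21, 19^8≡41, 19^16≡81, 19^32≡61, 19^64≡21, 19^128≡41, 19^256≡81, 19^512≡61.
Since 674 = 2 + 32 + 128 + 512 in binary, 19^674 ≡ 61·61·41·61 ≡ 21 (mod 100).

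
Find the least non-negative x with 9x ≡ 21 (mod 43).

31

The inverse of 9 mod 43 is 24 (since 9·24 = 216 ≡ 1).
Multiplying both sides by 24: x ≡ 24·21 = 504 ≡ 31 (mod 43).
Check: 9·31 = 279 = 6·43 + 21.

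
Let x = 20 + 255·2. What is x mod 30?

255·2 = 510.
510 − 17·30 = 0, so 510 ≡ 0 (mod 30).
(20 + 0) mod 30 = 20.

20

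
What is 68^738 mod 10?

The units digit of 68^n cycles with period 4: 8, 4, 2, 6, …
738 mod 4 = 2, so the last digit matches 8^2 = 4.

4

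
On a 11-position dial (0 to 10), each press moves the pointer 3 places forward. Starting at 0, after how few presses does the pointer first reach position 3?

The inverse of 3 mod 11 is 4 (since 3·4 = 12 ≡ 1).
So x ≡ 4·3 = 12 ≡ 1 (mod 11).

1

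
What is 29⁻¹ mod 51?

29·44 = 1276 = 25·51 + 1, so 29⁻¹ ≡ 44 (mod 51).

44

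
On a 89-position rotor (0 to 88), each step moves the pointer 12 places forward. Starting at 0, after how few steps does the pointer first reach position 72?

12⁻¹ ≡ 52 (mod 89) because 12·52 = 624 = 7·89 + 1.
So x ≡ 52·72 = 3744 ≡ 6 (mod 89).
Check: 12·6 = 72 = 0·89 + 72.

6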